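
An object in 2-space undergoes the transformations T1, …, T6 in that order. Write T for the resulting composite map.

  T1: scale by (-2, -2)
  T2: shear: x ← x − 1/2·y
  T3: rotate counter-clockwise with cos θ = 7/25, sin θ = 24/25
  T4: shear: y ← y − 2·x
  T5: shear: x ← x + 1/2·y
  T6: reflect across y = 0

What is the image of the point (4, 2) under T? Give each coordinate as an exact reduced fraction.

T1 scale by (-2, -2): (4, 2) → (-8, -4)
T2 shear: x ← x − 1/2·y: (-8, -4) → (-6, -4)
T3 rotate counter-clockwise with cos θ = 7/25, sin θ = 24/25: (-6, -4) → (54/25, -172/25)
T4 shear: y ← y − 2·x: (54/25, -172/25) → (54/25, -56/5)
T5 shear: x ← x + 1/2·y: (54/25, -56/5) → (-86/25, -56/5)
T6 reflect across y = 0: (-86/25, -56/5) → (-86/25, 56/5)

T(p) = (-86/25, 56/5)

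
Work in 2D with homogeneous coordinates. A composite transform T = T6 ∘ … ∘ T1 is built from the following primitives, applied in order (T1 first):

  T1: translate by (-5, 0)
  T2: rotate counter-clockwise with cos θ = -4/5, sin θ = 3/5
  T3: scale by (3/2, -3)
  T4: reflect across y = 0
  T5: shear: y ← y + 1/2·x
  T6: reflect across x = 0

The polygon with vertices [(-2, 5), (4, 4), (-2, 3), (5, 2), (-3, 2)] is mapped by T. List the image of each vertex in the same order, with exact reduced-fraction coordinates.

image vertices: (-39/10, -453/20), (12/5, -63/5), (-57/10, -339/20), (9/5, -57/10), (-39/5, -153/10)

T1 translate by (-5, 0): (-2, 5) → (-7, 5); (4, 4) → (-1, 4); (-2, 3) → (-7, 3); (5, 2) → (0, 2); (-3, 2) → (-8, 2)
T2 rotate counter-clockwise with cos θ = -4/5, sin θ = 3/5: (-7, 5) → (13/5, -41/5); (-1, 4) → (-8/5, -19/5); (-7, 3) → (19/5, -33/5); (0, 2) → (-6/5, -8/5); (-8, 2) → (26/5, -32/5)
T3 scale by (3/2, -3): (13/5, -41/5) → (39/10, 123/5); (-8/5, -19/5) → (-12/5, 57/5); (19/5, -33/5) → (57/10, 99/5); (-6/5, -8/5) → (-9/5, 24/5); (26/5, -32/5) → (39/5, 96/5)
T4 reflect across y = 0: (39/10, 123/5) → (39/10, -123/5); (-12/5, 57/5) → (-12/5, -57/5); (57/10, 99/5) → (57/10, -99/5); (-9/5, 24/5) → (-9/5, -24/5); (39/5, 96/5) → (39/5, -96/5)
T5 shear: y ← y + 1/2·x: (39/10, -123/5) → (39/10, -453/20); (-12/5, -57/5) → (-12/5, -63/5); (57/10, -99/5) → (57/10, -339/20); (-9/5, -24/5) → (-9/5, -57/10); (39/5, -96/5) → (39/5, -153/10)
T6 reflect across x = 0: (39/10, -453/20) → (-39/10, -453/20); (-12/5, -63/5) → (12/5, -63/5); (57/10, -339/20) → (-57/10, -339/20); (-9/5, -57/10) → (9/5, -57/10); (39/5, -153/10) → (-39/5, -153/10)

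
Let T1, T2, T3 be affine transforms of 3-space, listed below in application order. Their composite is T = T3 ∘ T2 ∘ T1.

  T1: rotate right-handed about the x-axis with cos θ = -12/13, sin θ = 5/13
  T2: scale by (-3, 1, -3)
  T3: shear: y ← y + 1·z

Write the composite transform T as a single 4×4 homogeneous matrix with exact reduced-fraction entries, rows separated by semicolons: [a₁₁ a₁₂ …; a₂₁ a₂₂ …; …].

T = [-3 0 0 0; 0 -27/13 31/13 0; 0 -15/13 36/13 0; 0 0 0 1]

T1 = [1 0 0 0; 0 -12/13 -5/13 0; 0 5/13 -12/13 0; 0 0 0 1]
T2·T1 = [-3 0 0 0; 0 -12/13 -5/13 0; 0 -15/13 36/13 0; 0 0 0 1]
T3·…·T1 = [-3 0 0 0; 0 -27/13 31/13 0; 0 -15/13 36/13 0; 0 0 0 1]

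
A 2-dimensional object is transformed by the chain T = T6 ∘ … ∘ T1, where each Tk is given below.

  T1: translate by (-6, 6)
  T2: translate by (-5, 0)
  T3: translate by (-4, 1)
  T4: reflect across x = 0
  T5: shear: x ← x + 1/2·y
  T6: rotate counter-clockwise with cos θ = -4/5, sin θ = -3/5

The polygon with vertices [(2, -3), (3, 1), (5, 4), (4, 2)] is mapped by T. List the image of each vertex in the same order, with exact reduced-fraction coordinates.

T1 translate by (-6, 6): (2, -3) → (-4, 3); (3, 1) → (-3, 7); (5, 4) → (-1, 10); (4, 2) → (-2, 8)
T2 translate by (-5, 0): (-4, 3) → (-9, 3); (-3, 7) → (-8, 7); (-1, 10) → (-6, 10); (-2, 8) → (-7, 8)
T3 translate by (-4, 1): (-9, 3) → (-13, 4); (-8, 7) → (-12, 8); (-6, 10) → (-10, 11); (-7, 8) → (-11, 9)
T4 reflect across x = 0: (-13, 4) → (13, 4); (-12, 8) → (12, 8); (-10, 11) → (10, 11); (-11, 9) → (11, 9)
T5 shear: x ← x + 1/2·y: (13, 4) → (15, 4); (12, 8) → (16, 8); (10, 11) → (31/2, 11); (11, 9) → (31/2, 9)
T6 rotate counter-clockwise with cos θ = -4/5, sin θ = -3/5: (15, 4) → (-48/5, -61/5); (16, 8) → (-8, -16); (31/2, 11) → (-29/5, -181/10); (31/2, 9) → (-7, -33/2)

image vertices: (-48/5, -61/5), (-8, -16), (-29/5, -181/10), (-7, -33/2)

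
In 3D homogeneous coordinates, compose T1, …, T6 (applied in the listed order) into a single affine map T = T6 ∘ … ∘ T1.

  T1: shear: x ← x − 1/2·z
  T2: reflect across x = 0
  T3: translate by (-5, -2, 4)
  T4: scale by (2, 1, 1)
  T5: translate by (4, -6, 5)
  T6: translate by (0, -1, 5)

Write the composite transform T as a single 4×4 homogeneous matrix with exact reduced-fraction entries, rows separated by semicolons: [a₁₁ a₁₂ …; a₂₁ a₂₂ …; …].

T1 = [1 0 -1/2 0; 0 1 0 0; 0 0 1 0; 0 0 0 1]
T2·T1 = [-1 0 1/2 0; 0 1 0 0; 0 0 1 0; 0 0 0 1]
T3·…·T1 = [-1 0 1/2 -5; 0 1 0 -2; 0 0 1 4; 0 0 0 1]
T4·…·T1 = [-2 0 1 -10; 0 1 0 -2; 0 0 1 4; 0 0 0 1]
T5·…·T1 = [-2 0 1 -6; 0 1 0 -8; 0 0 1 9; 0 0 0 1]
T6·…·T1 = [-2 0 1 -6; 0 1 0 -9; 0 0 1 14; 0 0 0 1]

T = [-2 0 1 -6; 0 1 0 -9; 0 0 1 14; 0 0 0 1]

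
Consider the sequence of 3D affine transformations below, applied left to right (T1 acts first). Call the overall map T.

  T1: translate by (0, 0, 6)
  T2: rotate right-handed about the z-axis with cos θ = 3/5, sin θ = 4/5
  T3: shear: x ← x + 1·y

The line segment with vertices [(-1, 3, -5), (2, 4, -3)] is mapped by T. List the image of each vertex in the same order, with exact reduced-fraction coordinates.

T1 translate by (0, 0, 6): (-1, 3, -5) → (-1, 3, 1); (2, 4, -3) → (2, 4, 3)
T2 rotate right-handed about the z-axis with cos θ = 3/5, sin θ = 4/5: (-1, 3, 1) → (-3, 1, 1); (2, 4, 3) → (-2, 4, 3)
T3 shear: x ← x + 1·y: (-3, 1, 1) → (-2, 1, 1); (-2, 4, 3) → (2, 4, 3)

image vertices: (-2, 1, 1), (2, 4, 3)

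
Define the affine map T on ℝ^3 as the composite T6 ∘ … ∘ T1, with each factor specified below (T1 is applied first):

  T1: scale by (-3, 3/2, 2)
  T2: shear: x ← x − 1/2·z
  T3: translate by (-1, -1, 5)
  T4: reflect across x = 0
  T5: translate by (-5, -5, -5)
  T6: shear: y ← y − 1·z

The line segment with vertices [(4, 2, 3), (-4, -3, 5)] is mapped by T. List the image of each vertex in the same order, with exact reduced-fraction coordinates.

image vertices: (11, -9, 6), (-11, -41/2, 10)

T1 scale by (-3, 3/2, 2): (4, 2, 3) → (-12, 3, 6); (-4, -3, 5) → (12, -9/2, 10)
T2 shear: x ← x − 1/2·z: (-12, 3, 6) → (-15, 3, 6); (12, -9/2, 10) → (7, -9/2, 10)
T3 translate by (-1, -1, 5): (-15, 3, 6) → (-16, 2, 11); (7, -9/2, 10) → (6, -11/2, 15)
T4 reflect across x = 0: (-16, 2, 11) → (16, 2, 11); (6, -11/2, 15) → (-6, -11/2, 15)
T5 translate by (-5, -5, -5): (16, 2, 11) → (11, -3, 6); (-6, -11/2, 15) → (-11, -21/2, 10)
T6 shear: y ← y − 1·z: (11, -3, 6) → (11, -9, 6); (-11, -21/2, 10) → (-11, -41/2, 10)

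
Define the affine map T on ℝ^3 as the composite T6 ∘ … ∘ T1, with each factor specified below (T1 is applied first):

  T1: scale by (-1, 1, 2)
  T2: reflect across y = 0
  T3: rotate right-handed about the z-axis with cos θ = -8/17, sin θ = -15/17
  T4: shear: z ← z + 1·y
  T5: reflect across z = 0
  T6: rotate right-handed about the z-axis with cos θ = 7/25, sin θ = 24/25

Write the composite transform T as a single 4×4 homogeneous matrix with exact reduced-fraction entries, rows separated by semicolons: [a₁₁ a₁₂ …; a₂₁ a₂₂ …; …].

T1 = [-1 0 0 0; 0 1 0 0; 0 0 2 0; 0 0 0 1]
T2·T1 = [-1 0 0 0; 0 -1 0 0; 0 0 2 0; 0 0 0 1]
T3·…·T1 = [8/17 -15/17 0 0; 15/17 8/17 0 0; 0 0 2 0; 0 0 0 1]
T4·…·T1 = [8/17 -15/17 0 0; 15/17 8/17 0 0; 15/17 8/17 2 0; 0 0 0 1]
T5·…·T1 = [8/17 -15/17 0 0; 15/17 8/17 0 0; -15/17 -8/17 -2 0; 0 0 0 1]
T6·…·T1 = [-304/425 -297/425 0 0; 297/425 -304/425 0 0; -15/17 -8/17 -2 0; 0 0 0 1]

T = [-304/425 -297/425 0 0; 297/425 -304/425 0 0; -15/17 -8/17 -2 0; 0 0 0 1]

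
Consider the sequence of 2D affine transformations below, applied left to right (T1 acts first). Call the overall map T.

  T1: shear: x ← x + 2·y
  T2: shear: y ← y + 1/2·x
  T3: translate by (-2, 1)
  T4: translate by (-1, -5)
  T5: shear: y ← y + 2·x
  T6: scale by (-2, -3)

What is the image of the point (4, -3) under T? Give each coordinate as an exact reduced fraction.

T(p) = (10, 54)

T1 shear: x ← x + 2·y: (4, -3) → (-2, -3)
T2 shear: y ← y + 1/2·x: (-2, -3) → (-2, -4)
T3 translate by (-2, 1): (-2, -4) → (-4, -3)
T4 translate by (-1, -5): (-4, -3) → (-5, -8)
T5 shear: y ← y + 2·x: (-5, -8) → (-5, -18)
T6 scale by (-2, -3): (-5, -18) → (10, 54)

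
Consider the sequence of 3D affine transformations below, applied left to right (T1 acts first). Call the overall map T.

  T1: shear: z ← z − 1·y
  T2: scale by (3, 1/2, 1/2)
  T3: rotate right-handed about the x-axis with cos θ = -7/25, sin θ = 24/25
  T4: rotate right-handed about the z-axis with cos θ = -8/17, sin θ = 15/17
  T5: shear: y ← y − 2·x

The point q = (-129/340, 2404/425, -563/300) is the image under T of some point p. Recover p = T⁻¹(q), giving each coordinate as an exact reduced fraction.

T1 = [1 0 0 0; 0 1 0 0; 0 -1 1 0; 0 0 0 1]
T2·T1 = [3 0 0 0; 0 1/2 0 0; 0 -1/2 1/2 0; 0 0 0 1]
T3·…·T1 = [3 0 0 0; 0 17/50 -12/25 0; 0 31/50 -7/50 0; 0 0 0 1]
T4·…·T1 = [-24/17 -3/10 36/85 0; 45/17 -4/25 96/425 0; 0 31/50 -7/50 0; 0 0 0 1]
T5·…·T1 = [-24/17 -3/10 36/85 0; 93/17 11/25 -264/425 0; 0 31/50 -7/50 0; 0 0 0 1]
det M = 3/4; M⁻¹ = [22/51 5/17 0 0; 434/425 112/425 48/25 0; 1922/425 496/425 34/25 0; 0 0 0 1]
M⁻¹ · (-129/340, 2404/425, -563/300)ᵀ = (3/2, -5/2, 7/3)ᵀ

p = (3/2, -5/2, 7/3)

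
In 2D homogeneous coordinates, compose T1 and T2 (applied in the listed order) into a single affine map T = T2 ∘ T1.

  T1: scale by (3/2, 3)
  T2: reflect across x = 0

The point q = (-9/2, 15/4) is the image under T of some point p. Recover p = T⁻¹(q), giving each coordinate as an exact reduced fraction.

T1 = [3/2 0 0; 0 3 0; 0 0 1]
T2·T1 = [-3/2 0 0; 0 3 0; 0 0 1]
det M = -9/2; M⁻¹ = [-2/3 0 0; 0 1/3 0; 0 0 1]
M⁻¹ · (-9/2, 15/4)ᵀ = (3, 5/4)ᵀ

p = (3, 5/4)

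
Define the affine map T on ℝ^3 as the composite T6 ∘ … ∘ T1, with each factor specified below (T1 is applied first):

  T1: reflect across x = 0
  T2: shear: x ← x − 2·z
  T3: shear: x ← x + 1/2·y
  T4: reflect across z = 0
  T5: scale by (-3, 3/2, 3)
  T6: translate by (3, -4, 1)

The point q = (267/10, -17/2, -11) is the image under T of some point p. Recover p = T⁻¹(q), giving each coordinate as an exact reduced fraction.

T1 = [-1 0 0 0; 0 1 0 0; 0 0 1 0; 0 0 0 1]
T2·T1 = [-1 0 -2 0; 0 1 0 0; 0 0 1 0; 0 0 0 1]
T3·…·T1 = [-1 1/2 -2 0; 0 1 0 0; 0 0 1 0; 0 0 0 1]
T4·…·T1 = [-1 1/2 -2 0; 0 1 0 0; 0 0 -1 0; 0 0 0 1]
T5·…·T1 = [3 -3/2 6 0; 0 3/2 0 0; 0 0 -3 0; 0 0 0 1]
T6·…·T1 = [3 -3/2 6 3; 0 3/2 0 -4; 0 0 -3 1; 0 0 0 1]
det M = -27/2; M⁻¹ = [1/3 1/3 2/3 -1/3; 0 2/3 0 8/3; 0 0 -1/3 1/3; 0 0 0 1]
M⁻¹ · (267/10, -17/2, -11)ᵀ = (-8/5, -3, 4)ᵀ

p = (-8/5, -3, 4)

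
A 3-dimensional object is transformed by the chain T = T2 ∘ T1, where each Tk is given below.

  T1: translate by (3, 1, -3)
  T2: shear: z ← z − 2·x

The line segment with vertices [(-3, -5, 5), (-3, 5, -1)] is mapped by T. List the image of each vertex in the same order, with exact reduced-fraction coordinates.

image vertices: (0, -4, 2), (0, 6, -4)

T1 translate by (3, 1, -3): (-3, -5, 5) → (0, -4, 2); (-3, 5, -1) → (0, 6, -4)
T2 shear: z ← z − 2·x: (0, -4, 2) → (0, -4, 2); (0, 6, -4) → (0, 6, -4)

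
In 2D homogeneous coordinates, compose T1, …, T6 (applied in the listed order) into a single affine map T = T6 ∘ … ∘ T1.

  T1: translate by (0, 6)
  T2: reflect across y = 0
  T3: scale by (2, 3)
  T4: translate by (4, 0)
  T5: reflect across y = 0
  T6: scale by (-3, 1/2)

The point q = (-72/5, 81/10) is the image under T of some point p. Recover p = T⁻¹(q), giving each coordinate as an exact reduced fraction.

T1 = [1 0 0; 0 1 6; 0 0 1]
T2·T1 = [1 0 0; 0 -1 -6; 0 0 1]
T3·…·T1 = [2 0 0; 0 -3 -18; 0 0 1]
T4·…·T1 = [2 0 4; 0 -3 -18; 0 0 1]
T5·…·T1 = [2 0 4; 0 3 18; 0 0 1]
T6·…·T1 = [-6 0 -12; 0 3/2 9; 0 0 1]
det M = -9; M⁻¹ = [-1/6 0 -2; 0 2/3 -6; 0 0 1]
M⁻¹ · (-72/5, 81/10)ᵀ = (2/5, -3/5)ᵀ

p = (2/5, -3/5)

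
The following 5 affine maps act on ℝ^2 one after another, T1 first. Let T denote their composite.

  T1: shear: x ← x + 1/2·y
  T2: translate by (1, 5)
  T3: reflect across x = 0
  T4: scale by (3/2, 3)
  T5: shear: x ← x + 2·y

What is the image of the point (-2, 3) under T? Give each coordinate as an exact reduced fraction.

T(p) = (189/4, 24)

T1 shear: x ← x + 1/2·y: (-2, 3) → (-1/2, 3)
T2 translate by (1, 5): (-1/2, 3) → (1/2, 8)
T3 reflect across x = 0: (1/2, 8) → (-1/2, 8)
T4 scale by (3/2, 3): (-1/2, 8) → (-3/4, 24)
T5 shear: x ← x + 2·y: (-3/4, 24) → (189/4, 24)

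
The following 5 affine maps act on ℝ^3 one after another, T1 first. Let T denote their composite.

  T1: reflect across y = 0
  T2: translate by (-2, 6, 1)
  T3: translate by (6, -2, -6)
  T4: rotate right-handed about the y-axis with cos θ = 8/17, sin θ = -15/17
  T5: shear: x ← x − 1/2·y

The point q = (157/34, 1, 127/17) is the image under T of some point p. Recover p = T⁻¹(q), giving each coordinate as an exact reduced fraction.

p = (5, 3, 4)

T1 = [1 0 0 0; 0 -1 0 0; 0 0 1 0; 0 0 0 1]
T2·T1 = [1 0 0 -2; 0 -1 0 6; 0 0 1 1; 0 0 0 1]
T3·…·T1 = [1 0 0 4; 0 -1 0 4; 0 0 1 -5; 0 0 0 1]
T4·…·T1 = [8/17 0 -15/17 107/17; 0 -1 0 4; 15/17 0 8/17 20/17; 0 0 0 1]
T5·…·T1 = [8/17 1/2 -15/17 73/17; 0 -1 0 4; 15/17 0 8/17 20/17; 0 0 0 1]
det M = -1; M⁻¹ = [8/17 4/17 15/17 -4; 0 -1 0 4; -15/17 -15/34 8/17 5; 0 0 0 1]
M⁻¹ · (157/34, 1, 127/17)ᵀ = (5, 3, 4)ᵀ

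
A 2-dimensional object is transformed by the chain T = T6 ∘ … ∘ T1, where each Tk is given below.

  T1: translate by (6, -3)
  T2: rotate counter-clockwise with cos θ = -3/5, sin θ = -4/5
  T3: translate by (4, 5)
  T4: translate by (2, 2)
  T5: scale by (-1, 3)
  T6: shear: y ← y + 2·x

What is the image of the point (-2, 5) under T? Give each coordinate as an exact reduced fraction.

T1 translate by (6, -3): (-2, 5) → (4, 2)
T2 rotate counter-clockwise with cos θ = -3/5, sin θ = -4/5: (4, 2) → (-4/5, -22/5)
T3 translate by (4, 5): (-4/5, -22/5) → (16/5, 3/5)
T4 translate by (2, 2): (16/5, 3/5) → (26/5, 13/5)
T5 scale by (-1, 3): (26/5, 13/5) → (-26/5, 39/5)
T6 shear: y ← y + 2·x: (-26/5, 39/5) → (-26/5, -13/5)

T(p) = (-26/5, -13/5)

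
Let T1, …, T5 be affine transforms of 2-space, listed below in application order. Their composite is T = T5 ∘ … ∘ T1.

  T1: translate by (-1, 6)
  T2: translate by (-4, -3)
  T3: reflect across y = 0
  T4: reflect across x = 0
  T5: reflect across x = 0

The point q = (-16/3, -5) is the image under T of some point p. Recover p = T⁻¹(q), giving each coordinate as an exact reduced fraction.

T1 = [1 0 -1; 0 1 6; 0 0 1]
T2·T1 = [1 0 -5; 0 1 3; 0 0 1]
T3·…·T1 = [1 0 -5; 0 -1 -3; 0 0 1]
T4·…·T1 = [-1 0 5; 0 -1 -3; 0 0 1]
T5·…·T1 = [1 0 -5; 0 -1 -3; 0 0 1]
det M = -1; M⁻¹ = [1 0 5; 0 -1 -3; 0 0 1]
M⁻¹ · (-16/3, -5)ᵀ = (-1/3, 2)ᵀ

p = (-1/3, 2)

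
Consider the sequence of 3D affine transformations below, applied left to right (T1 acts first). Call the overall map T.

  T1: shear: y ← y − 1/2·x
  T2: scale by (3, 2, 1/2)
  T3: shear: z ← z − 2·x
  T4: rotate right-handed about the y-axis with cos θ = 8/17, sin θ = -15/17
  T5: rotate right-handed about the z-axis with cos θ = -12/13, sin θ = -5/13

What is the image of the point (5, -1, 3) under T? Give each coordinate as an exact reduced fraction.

T(p) = (-7165/221, -2619/442, -3/17)

T1 shear: y ← y − 1/2·x: (5, -1, 3) → (5, -7/2, 3)
T2 scale by (3, 2, 1/2): (5, -7/2, 3) → (15, -7, 3/2)
T3 shear: z ← z − 2·x: (15, -7, 3/2) → (15, -7, -57/2)
T4 rotate right-handed about the y-axis with cos θ = 8/17, sin θ = -15/17: (15, -7, -57/2) → (1095/34, -7, -3/17)
T5 rotate right-handed about the z-axis with cos θ = -12/13, sin θ = -5/13: (1095/34, -7, -3/17) → (-7165/221, -2619/442, -3/17)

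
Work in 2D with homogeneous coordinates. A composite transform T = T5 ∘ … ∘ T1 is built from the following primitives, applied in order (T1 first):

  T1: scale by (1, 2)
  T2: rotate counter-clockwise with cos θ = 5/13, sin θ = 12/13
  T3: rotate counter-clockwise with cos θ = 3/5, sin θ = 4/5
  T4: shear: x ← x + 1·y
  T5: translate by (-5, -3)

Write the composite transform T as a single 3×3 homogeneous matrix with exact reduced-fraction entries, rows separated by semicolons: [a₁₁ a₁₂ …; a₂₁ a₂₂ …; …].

T = [23/65 -178/65 -5; 56/65 -66/65 -3; 0 0 1]

T1 = [1 0 0; 0 2 0; 0 0 1]
T2·T1 = [5/13 -24/13 0; 12/13 10/13 0; 0 0 1]
T3·…·T1 = [-33/65 -112/65 0; 56/65 -66/65 0; 0 0 1]
T4·…·T1 = [23/65 -178/65 0; 56/65 -66/65 0; 0 0 1]
T5·…·T1 = [23/65 -178/65 -5; 56/65 -66/65 -3; 0 0 1]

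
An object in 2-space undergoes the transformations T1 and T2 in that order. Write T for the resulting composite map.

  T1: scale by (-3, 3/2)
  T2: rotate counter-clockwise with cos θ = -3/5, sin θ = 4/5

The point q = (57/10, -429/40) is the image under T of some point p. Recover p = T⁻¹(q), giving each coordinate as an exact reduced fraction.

p = (4, 5/4)

T1 = [-3 0 0; 0 3/2 0; 0 0 1]
T2·T1 = [9/5 -6/5 0; -12/5 -9/10 0; 0 0 1]
det M = -9/2; M⁻¹ = [1/5 -4/15 0; -8/15 -2/5 0; 0 0 1]
M⁻¹ · (57/10, -429/40)ᵀ = (4, 5/4)ᵀ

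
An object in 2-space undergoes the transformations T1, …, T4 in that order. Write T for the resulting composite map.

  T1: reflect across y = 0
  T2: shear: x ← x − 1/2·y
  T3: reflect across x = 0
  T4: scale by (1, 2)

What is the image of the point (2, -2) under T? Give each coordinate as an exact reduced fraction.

T(p) = (-1, 4)

T1 reflect across y = 0: (2, -2) → (2, 2)
T2 shear: x ← x − 1/2·y: (2, 2) → (1, 2)
T3 reflect across x = 0: (1, 2) → (-1, 2)
T4 scale by (1, 2): (-1, 2) → (-1, 4)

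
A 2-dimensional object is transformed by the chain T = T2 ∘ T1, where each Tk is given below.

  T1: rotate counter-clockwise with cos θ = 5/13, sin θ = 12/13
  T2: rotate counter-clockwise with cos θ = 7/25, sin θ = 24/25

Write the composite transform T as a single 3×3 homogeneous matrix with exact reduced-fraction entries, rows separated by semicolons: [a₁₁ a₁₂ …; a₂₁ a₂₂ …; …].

T = [-253/325 -204/325 0; 204/325 -253/325 0; 0 0 1]

T1 = [5/13 -12/13 0; 12/13 5/13 0; 0 0 1]
T2·T1 = [-253/325 -204/325 0; 204/325 -253/325 0; 0 0 1]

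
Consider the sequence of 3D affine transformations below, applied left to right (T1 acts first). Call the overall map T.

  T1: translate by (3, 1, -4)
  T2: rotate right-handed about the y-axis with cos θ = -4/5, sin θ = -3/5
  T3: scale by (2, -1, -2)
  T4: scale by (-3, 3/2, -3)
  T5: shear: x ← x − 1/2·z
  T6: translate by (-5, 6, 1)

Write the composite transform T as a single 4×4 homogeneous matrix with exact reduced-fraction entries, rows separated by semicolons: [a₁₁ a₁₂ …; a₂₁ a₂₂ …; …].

T1 = [1 0 0 3; 0 1 0 1; 0 0 1 -4; 0 0 0 1]
T2·T1 = [-4/5 0 -3/5 0; 0 1 0 1; 3/5 0 -4/5 5; 0 0 0 1]
T3·…·T1 = [-8/5 0 -6/5 0; 0 -1 0 -1; -6/5 0 8/5 -10; 0 0 0 1]
T4·…·T1 = [24/5 0 18/5 0; 0 -3/2 0 -3/2; 18/5 0 -24/5 30; 0 0 0 1]
T5·…·T1 = [3 0 6 -15; 0 -3/2 0 -3/2; 18/5 0 -24/5 30; 0 0 0 1]
T6·…·T1 = [3 0 6 -20; 0 -3/2 0 9/2; 18/5 0 -24/5 31; 0 0 0 1]

T = [3 0 6 -20; 0 -3/2 0 9/2; 18/5 0 -24/5 31; 0 0 0 1]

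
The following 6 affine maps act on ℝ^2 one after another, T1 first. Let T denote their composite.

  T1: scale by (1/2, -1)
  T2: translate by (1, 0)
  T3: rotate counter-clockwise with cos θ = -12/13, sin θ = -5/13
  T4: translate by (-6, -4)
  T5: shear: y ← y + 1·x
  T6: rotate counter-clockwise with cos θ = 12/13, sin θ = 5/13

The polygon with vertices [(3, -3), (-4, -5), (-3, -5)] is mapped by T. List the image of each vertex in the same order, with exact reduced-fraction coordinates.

T1 scale by (1/2, -1): (3, -3) → (3/2, 3); (-4, -5) → (-2, 5); (-3, -5) → (-3/2, 5)
T2 translate by (1, 0): (3/2, 3) → (5/2, 3); (-2, 5) → (-1, 5); (-3/2, 5) → (-1/2, 5)
T3 rotate counter-clockwise with cos θ = -12/13, sin θ = -5/13: (5/2, 3) → (-15/13, -97/26); (-1, 5) → (37/13, -55/13); (-1/2, 5) → (31/13, -115/26)
T4 translate by (-6, -4): (-15/13, -97/26) → (-93/13, -201/26); (37/13, -55/13) → (-41/13, -107/13); (31/13, -115/26) → (-47/13, -219/26)
T5 shear: y ← y + 1·x: (-93/13, -201/26) → (-93/13, -387/26); (-41/13, -107/13) → (-41/13, -148/13); (-47/13, -219/26) → (-47/13, -313/26)
T6 rotate counter-clockwise with cos θ = 12/13, sin θ = 5/13: (-93/13, -387/26) → (-297/338, -2787/169); (-41/13, -148/13) → (248/169, -1981/169); (-47/13, -313/26) → (437/338, -2113/169)

image vertices: (-297/338, -2787/169), (248/169, -1981/169), (437/338, -2113/169)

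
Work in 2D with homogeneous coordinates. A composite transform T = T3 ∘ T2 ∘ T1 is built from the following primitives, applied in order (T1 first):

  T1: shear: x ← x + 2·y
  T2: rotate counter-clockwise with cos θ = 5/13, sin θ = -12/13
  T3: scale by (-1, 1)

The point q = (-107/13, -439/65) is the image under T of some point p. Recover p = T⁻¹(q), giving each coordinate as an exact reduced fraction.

p = (-3/5, 5)

T1 = [1 2 0; 0 1 0; 0 0 1]
T2·T1 = [5/13 22/13 0; -12/13 -19/13 0; 0 0 1]
T3·…·T1 = [-5/13 -22/13 0; -12/13 -19/13 0; 0 0 1]
det M = -1; M⁻¹ = [19/13 -22/13 0; -12/13 5/13 0; 0 0 1]
M⁻¹ · (-107/13, -439/65)ᵀ = (-3/5, 5)ᵀ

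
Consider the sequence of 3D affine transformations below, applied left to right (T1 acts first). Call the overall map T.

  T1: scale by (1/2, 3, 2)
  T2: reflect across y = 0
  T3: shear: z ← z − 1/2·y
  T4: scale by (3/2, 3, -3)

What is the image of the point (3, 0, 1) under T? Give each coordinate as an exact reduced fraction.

T(p) = (9/4, 0, -6)

T1 scale by (1/2, 3, 2): (3, 0, 1) → (3/2, 0, 2)
T2 reflect across y = 0: (3/2, 0, 2) → (3/2, 0, 2)
T3 shear: z ← z − 1/2·y: (3/2, 0, 2) → (3/2, 0, 2)
T4 scale by (3/2, 3, -3): (3/2, 0, 2) → (9/4, 0, -6)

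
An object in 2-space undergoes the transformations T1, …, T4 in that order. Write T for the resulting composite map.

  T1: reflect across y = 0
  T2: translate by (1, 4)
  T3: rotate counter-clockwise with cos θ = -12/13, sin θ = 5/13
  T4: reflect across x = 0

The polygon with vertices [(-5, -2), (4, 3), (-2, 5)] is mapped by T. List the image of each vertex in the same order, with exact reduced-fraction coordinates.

image vertices: (-18/13, -92/13), (5, 1), (-17/13, 7/13)

T1 reflect across y = 0: (-5, -2) → (-5, 2); (4, 3) → (4, -3); (-2, 5) → (-2, -5)
T2 translate by (1, 4): (-5, 2) → (-4, 6); (4, -3) → (5, 1); (-2, -5) → (-1, -1)
T3 rotate counter-clockwise with cos θ = -12/13, sin θ = 5/13: (-4, 6) → (18/13, -92/13); (5, 1) → (-5, 1); (-1, -1) → (17/13, 7/13)
T4 reflect across x = 0: (18/13, -92/13) → (-18/13, -92/13); (-5, 1) → (5, 1); (17/13, 7/13) → (-17/13, 7/13)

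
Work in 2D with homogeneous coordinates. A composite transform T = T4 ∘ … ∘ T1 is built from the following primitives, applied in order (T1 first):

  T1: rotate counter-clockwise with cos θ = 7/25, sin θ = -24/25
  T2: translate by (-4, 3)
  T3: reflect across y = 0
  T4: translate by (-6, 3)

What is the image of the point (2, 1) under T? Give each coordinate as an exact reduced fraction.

T1 rotate counter-clockwise with cos θ = 7/25, sin θ = -24/25: (2, 1) → (38/25, -41/25)
T2 translate by (-4, 3): (38/25, -41/25) → (-62/25, 34/25)
T3 reflect across y = 0: (-62/25, 34/25) → (-62/25, -34/25)
T4 translate by (-6, 3): (-62/25, -34/25) → (-212/25, 41/25)

T(p) = (-212/25, 41/25)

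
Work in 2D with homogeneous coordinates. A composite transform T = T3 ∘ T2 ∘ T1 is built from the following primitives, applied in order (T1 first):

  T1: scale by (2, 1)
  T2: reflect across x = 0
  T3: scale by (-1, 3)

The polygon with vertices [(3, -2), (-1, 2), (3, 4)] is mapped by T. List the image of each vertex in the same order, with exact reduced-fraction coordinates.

T1 scale by (2, 1): (3, -2) → (6, -2); (-1, 2) → (-2, 2); (3, 4) → (6, 4)
T2 reflect across x = 0: (6, -2) → (-6, -2); (-2, 2) → (2, 2); (6, 4) → (-6, 4)
T3 scale by (-1, 3): (-6, -2) → (6, -6); (2, 2) → (-2, 6); (-6, 4) → (6, 12)

image vertices: (6, -6), (-2, 6), (6, 12)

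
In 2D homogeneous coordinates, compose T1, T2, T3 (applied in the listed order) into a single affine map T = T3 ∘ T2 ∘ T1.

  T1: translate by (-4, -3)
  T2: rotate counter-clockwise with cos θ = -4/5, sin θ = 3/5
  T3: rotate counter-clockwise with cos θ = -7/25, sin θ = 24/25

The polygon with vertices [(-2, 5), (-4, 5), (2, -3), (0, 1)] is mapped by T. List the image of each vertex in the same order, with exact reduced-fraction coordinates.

T1 translate by (-4, -3): (-2, 5) → (-6, 2); (-4, 5) → (-8, 2); (2, -3) → (-2, -6); (0, 1) → (-4, -2)
T2 rotate counter-clockwise with cos θ = -4/5, sin θ = 3/5: (-6, 2) → (18/5, -26/5); (-8, 2) → (26/5, -32/5); (-2, -6) → (26/5, 18/5); (-4, -2) → (22/5, -4/5)
T3 rotate counter-clockwise with cos θ = -7/25, sin θ = 24/25: (18/5, -26/5) → (498/125, 614/125); (26/5, -32/5) → (586/125, 848/125); (26/5, 18/5) → (-614/125, 498/125); (22/5, -4/5) → (-58/125, 556/125)

image vertices: (498/125, 614/125), (586/125, 848/125), (-614/125, 498/125), (-58/125, 556/125)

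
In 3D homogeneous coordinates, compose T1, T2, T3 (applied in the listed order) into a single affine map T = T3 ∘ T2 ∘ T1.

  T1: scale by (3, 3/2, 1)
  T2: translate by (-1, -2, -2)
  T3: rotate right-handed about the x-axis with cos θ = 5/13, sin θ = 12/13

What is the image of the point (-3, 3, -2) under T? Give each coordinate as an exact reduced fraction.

T(p) = (-10, 121/26, 10/13)

T1 scale by (3, 3/2, 1): (-3, 3, -2) → (-9, 9/2, -2)
T2 translate by (-1, -2, -2): (-9, 9/2, -2) → (-10, 5/2, -4)
T3 rotate right-handed about the x-axis with cos θ = 5/13, sin θ = 12/13: (-10, 5/2, -4) → (-10, 121/26, 10/13)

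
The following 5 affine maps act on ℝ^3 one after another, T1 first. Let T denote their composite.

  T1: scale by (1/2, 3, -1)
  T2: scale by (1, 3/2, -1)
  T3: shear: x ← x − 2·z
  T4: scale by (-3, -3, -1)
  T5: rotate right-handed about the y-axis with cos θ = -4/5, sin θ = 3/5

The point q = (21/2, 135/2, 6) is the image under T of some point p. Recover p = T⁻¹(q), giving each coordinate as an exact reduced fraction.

p = (2, -5, -3/2)

T1 = [1/2 0 0 0; 0 3 0 0; 0 0 -1 0; 0 0 0 1]
T2·T1 = [1/2 0 0 0; 0 9/2 0 0; 0 0 1 0; 0 0 0 1]
T3·…·T1 = [1/2 0 -2 0; 0 9/2 0 0; 0 0 1 0; 0 0 0 1]
T4·…·T1 = [-3/2 0 6 0; 0 -27/2 0 0; 0 0 -1 0; 0 0 0 1]
T5·…·T1 = [6/5 0 -27/5 0; 0 -27/2 0 0; 9/10 0 -14/5 0; 0 0 0 1]
det M = -81/4; M⁻¹ = [-28/15 0 18/5 0; 0 -2/27 0 0; -3/5 0 4/5 0; 0 0 0 1]
M⁻¹ · (21/2, 135/2, 6)ᵀ = (2, -5, -3/2)ᵀ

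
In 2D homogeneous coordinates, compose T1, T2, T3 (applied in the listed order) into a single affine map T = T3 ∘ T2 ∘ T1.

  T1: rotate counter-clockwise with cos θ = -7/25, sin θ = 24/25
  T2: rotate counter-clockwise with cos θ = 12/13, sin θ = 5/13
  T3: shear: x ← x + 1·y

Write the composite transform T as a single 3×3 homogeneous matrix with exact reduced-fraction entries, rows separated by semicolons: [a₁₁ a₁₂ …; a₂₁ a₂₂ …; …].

T = [49/325 -457/325 0; 253/325 -204/325 0; 0 0 1]

T1 = [-7/25 -24/25 0; 24/25 -7/25 0; 0 0 1]
T2·T1 = [-204/325 -253/325 0; 253/325 -204/325 0; 0 0 1]
T3·…·T1 = [49/325 -457/325 0; 253/325 -204/325 0; 0 0 1]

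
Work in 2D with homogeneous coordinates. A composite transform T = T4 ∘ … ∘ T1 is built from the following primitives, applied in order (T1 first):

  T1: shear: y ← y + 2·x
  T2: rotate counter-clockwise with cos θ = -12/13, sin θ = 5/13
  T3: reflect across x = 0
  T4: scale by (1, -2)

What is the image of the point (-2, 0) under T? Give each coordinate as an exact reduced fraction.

T(p) = (-44/13, -76/13)

T1 shear: y ← y + 2·x: (-2, 0) → (-2, -4)
T2 rotate counter-clockwise with cos θ = -12/13, sin θ = 5/13: (-2, -4) → (44/13, 38/13)
T3 reflect across x = 0: (44/13, 38/13) → (-44/13, 38/13)
T4 scale by (1, -2): (-44/13, 38/13) → (-44/13, -76/13)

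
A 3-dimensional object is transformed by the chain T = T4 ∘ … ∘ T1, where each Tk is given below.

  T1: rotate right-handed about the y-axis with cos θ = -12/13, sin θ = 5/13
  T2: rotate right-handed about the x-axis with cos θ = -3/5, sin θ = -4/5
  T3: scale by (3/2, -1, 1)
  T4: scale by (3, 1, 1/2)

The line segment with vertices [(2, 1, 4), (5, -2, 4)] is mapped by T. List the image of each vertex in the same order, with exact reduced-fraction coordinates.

image vertices: (-18/13, 271/65, 61/65), (-180/13, 214/65, 323/130)

T1 rotate right-handed about the y-axis with cos θ = -12/13, sin θ = 5/13: (2, 1, 4) → (-4/13, 1, -58/13); (5, -2, 4) → (-40/13, -2, -73/13)
T2 rotate right-handed about the x-axis with cos θ = -3/5, sin θ = -4/5: (-4/13, 1, -58/13) → (-4/13, -271/65, 122/65); (-40/13, -2, -73/13) → (-40/13, -214/65, 323/65)
T3 scale by (3/2, -1, 1): (-4/13, -271/65, 122/65) → (-6/13, 271/65, 122/65); (-40/13, -214/65, 323/65) → (-60/13, 214/65, 323/65)
T4 scale by (3, 1, 1/2): (-6/13, 271/65, 122/65) → (-18/13, 271/65, 61/65); (-60/13, 214/65, 323/65) → (-180/13, 214/65, 323/130)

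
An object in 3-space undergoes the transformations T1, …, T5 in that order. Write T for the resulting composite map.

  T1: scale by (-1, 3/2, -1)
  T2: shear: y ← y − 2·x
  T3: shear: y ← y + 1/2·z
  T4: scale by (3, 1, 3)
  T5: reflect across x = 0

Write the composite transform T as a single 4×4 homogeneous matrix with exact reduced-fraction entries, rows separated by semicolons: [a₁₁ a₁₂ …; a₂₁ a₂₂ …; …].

T = [3 0 0 0; 2 3/2 -1/2 0; 0 0 -3 0; 0 0 0 1]

T1 = [-1 0 0 0; 0 3/2 0 0; 0 0 -1 0; 0 0 0 1]
T2·T1 = [-1 0 0 0; 2 3/2 0 0; 0 0 -1 0; 0 0 0 1]
T3·…·T1 = [-1 0 0 0; 2 3/2 -1/2 0; 0 0 -1 0; 0 0 0 1]
T4·…·T1 = [-3 0 0 0; 2 3/2 -1/2 0; 0 0 -3 0; 0 0 0 1]
T5·…·T1 = [3 0 0 0; 2 3/2 -1/2 0; 0 0 -3 0; 0 0 0 1]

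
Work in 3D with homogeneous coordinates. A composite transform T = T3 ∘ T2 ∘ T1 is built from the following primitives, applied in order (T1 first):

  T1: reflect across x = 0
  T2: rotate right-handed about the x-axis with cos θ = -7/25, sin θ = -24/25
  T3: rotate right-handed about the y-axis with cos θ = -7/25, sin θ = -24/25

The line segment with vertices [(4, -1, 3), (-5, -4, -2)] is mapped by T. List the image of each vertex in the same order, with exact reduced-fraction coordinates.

T1 reflect across x = 0: (4, -1, 3) → (-4, -1, 3); (-5, -4, -2) → (5, -4, -2)
T2 rotate right-handed about the x-axis with cos θ = -7/25, sin θ = -24/25: (-4, -1, 3) → (-4, 79/25, 3/25); (5, -4, -2) → (5, -4/5, 22/5)
T3 rotate right-handed about the y-axis with cos θ = -7/25, sin θ = -24/25: (-4, 79/25, 3/25) → (628/625, 79/25, -2421/625); (5, -4/5, 22/5) → (-703/125, -4/5, 446/125)

image vertices: (628/625, 79/25, -2421/625), (-703/125, -4/5, 446/125)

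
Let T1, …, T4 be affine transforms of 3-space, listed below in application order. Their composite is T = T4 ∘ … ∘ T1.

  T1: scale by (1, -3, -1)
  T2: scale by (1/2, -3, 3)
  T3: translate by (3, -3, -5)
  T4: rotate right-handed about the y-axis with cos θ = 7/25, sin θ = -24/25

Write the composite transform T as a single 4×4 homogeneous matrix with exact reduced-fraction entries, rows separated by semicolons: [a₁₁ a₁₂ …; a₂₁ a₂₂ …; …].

T1 = [1 0 0 0; 0 -3 0 0; 0 0 -1 0; 0 0 0 1]
T2·T1 = [1/2 0 0 0; 0 9 0 0; 0 0 -3 0; 0 0 0 1]
T3·…·T1 = [1/2 0 0 3; 0 9 0 -3; 0 0 -3 -5; 0 0 0 1]
T4·…·T1 = [7/50 0 72/25 141/25; 0 9 0 -3; 12/25 0 -21/25 37/25; 0 0 0 1]

T = [7/50 0 72/25 141/25; 0 9 0 -3; 12/25 0 -21/25 37/25; 0 0 0 1]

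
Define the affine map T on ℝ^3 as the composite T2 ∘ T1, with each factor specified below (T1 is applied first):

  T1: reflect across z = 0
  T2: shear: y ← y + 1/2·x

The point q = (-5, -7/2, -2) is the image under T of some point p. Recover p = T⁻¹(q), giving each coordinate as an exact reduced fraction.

p = (-5, -1, 2)

T1 = [1 0 0 0; 0 1 0 0; 0 0 -1 0; 0 0 0 1]
T2·T1 = [1 0 0 0; 1/2 1 0 0; 0 0 -1 0; 0 0 0 1]
det M = -1; M⁻¹ = [1 0 0 0; -1/2 1 0 0; 0 0 -1 0; 0 0 0 1]
M⁻¹ · (-5, -7/2, -2)ᵀ = (-5, -1, 2)ᵀ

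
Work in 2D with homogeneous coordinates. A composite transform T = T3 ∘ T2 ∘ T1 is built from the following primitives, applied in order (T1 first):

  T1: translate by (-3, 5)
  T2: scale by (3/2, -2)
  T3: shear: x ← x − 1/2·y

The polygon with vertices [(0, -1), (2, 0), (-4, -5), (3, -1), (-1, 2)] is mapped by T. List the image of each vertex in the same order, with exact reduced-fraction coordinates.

image vertices: (-1/2, -8), (7/2, -10), (-21/2, 0), (4, -8), (1, -14)

T1 translate by (-3, 5): (0, -1) → (-3, 4); (2, 0) → (-1, 5); (-4, -5) → (-7, 0); (3, -1) → (0, 4); (-1, 2) → (-4, 7)
T2 scale by (3/2, -2): (-3, 4) → (-9/2, -8); (-1, 5) → (-3/2, -10); (-7, 0) → (-21/2, 0); (0, 4) → (0, -8); (-4, 7) → (-6, -14)
T3 shear: x ← x − 1/2·y: (-9/2, -8) → (-1/2, -8); (-3/2, -10) → (7/2, -10); (-21/2, 0) → (-21/2, 0); (0, -8) → (4, -8); (-6, -14) → (1, -14)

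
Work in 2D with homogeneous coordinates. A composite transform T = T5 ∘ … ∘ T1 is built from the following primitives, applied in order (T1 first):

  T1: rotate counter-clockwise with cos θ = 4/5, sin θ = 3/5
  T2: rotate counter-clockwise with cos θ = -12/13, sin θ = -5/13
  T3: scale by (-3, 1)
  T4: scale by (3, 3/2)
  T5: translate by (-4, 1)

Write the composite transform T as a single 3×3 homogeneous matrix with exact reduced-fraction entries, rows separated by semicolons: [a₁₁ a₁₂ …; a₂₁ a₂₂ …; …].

T1 = [4/5 -3/5 0; 3/5 4/5 0; 0 0 1]
T2·T1 = [-33/65 56/65 0; -56/65 -33/65 0; 0 0 1]
T3·…·T1 = [99/65 -168/65 0; -56/65 -33/65 0; 0 0 1]
T4·…·T1 = [297/65 -504/65 0; -84/65 -99/130 0; 0 0 1]
T5·…·T1 = [297/65 -504/65 -4; -84/65 -99/130 1; 0 0 1]

T = [297/65 -504/65 -4; -84/65 -99/130 1; 0 0 1]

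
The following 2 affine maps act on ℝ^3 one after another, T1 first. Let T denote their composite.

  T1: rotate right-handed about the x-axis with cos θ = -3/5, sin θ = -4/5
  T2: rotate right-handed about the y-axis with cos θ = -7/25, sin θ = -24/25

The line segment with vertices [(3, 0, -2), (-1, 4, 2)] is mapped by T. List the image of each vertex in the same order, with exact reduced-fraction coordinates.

image vertices: (-249/125, -8/5, 318/125), (563/125, -4/5, 34/125)

T1 rotate right-handed about the x-axis with cos θ = -3/5, sin θ = -4/5: (3, 0, -2) → (3, -8/5, 6/5); (-1, 4, 2) → (-1, -4/5, -22/5)
T2 rotate right-handed about the y-axis with cos θ = -7/25, sin θ = -24/25: (3, -8/5, 6/5) → (-249/125, -8/5, 318/125); (-1, -4/5, -22/5) → (563/125, -4/5, 34/125)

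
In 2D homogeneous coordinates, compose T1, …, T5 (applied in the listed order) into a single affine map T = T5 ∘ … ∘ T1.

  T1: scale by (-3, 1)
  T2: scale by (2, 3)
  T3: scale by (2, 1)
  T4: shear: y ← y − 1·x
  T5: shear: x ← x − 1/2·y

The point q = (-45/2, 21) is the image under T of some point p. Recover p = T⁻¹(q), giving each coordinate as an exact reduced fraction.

p = (1, 3)

T1 = [-3 0 0; 0 1 0; 0 0 1]
T2·T1 = [-6 0 0; 0 3 0; 0 0 1]
T3·…·T1 = [-12 0 0; 0 3 0; 0 0 1]
T4·…·T1 = [-12 0 0; 12 3 0; 0 0 1]
T5·…·T1 = [-18 -3/2 0; 12 3 0; 0 0 1]
det M = -36; M⁻¹ = [-1/12 -1/24 0; 1/3 1/2 0; 0 0 1]
M⁻¹ · (-45/2, 21)ᵀ = (1, 3)ᵀ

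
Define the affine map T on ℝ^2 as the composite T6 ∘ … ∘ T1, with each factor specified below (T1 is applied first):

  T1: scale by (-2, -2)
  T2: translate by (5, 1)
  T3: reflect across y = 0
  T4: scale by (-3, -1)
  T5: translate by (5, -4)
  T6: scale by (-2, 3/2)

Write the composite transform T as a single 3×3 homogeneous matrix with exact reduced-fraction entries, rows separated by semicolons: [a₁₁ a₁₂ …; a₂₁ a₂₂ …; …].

T = [-12 0 20; 0 -3 -9/2; 0 0 1]

T1 = [-2 0 0; 0 -2 0; 0 0 1]
T2·T1 = [-2 0 5; 0 -2 1; 0 0 1]
T3·…·T1 = [-2 0 5; 0 2 -1; 0 0 1]
T4·…·T1 = [6 0 -15; 0 -2 1; 0 0 1]
T5·…·T1 = [6 0 -10; 0 -2 -3; 0 0 1]
T6·…·T1 = [-12 0 20; 0 -3 -9/2; 0 0 1]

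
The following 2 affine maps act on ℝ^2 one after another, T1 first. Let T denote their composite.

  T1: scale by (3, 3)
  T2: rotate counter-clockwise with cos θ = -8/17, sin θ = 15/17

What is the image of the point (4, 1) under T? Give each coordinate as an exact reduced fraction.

T(p) = (-141/17, 156/17)

T1 scale by (3, 3): (4, 1) → (12, 3)
T2 rotate counter-clockwise with cos θ = -8/17, sin θ = 15/17: (12, 3) → (-141/17, 156/17)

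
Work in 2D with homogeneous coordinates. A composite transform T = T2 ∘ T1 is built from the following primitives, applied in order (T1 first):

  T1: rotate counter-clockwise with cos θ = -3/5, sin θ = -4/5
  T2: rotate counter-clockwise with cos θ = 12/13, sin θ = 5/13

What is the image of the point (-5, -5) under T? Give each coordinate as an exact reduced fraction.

T1 rotate counter-clockwise with cos θ = -3/5, sin θ = -4/5: (-5, -5) → (-1, 7)
T2 rotate counter-clockwise with cos θ = 12/13, sin θ = 5/13: (-1, 7) → (-47/13, 79/13)

T(p) = (-47/13, 79/13)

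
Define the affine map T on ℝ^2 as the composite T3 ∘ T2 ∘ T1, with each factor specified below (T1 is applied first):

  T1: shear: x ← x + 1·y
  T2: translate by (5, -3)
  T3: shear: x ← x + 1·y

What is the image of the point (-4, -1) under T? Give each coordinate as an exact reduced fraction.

T1 shear: x ← x + 1·y: (-4, -1) → (-5, -1)
T2 translate by (5, -3): (-5, -1) → (0, -4)
T3 shear: x ← x + 1·y: (0, -4) → (-4, -4)

T(p) = (-4, -4)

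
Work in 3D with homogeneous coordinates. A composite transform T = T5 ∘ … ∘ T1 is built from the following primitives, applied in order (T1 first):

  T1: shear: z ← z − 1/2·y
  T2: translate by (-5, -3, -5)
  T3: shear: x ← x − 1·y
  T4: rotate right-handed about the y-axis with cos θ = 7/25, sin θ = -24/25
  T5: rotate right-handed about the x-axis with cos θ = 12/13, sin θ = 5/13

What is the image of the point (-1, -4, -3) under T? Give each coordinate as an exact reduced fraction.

T1 shear: z ← z − 1/2·y: (-1, -4, -3) → (-1, -4, -1)
T2 translate by (-5, -3, -5): (-1, -4, -1) → (-6, -7, -6)
T3 shear: x ← x − 1·y: (-6, -7, -6) → (1, -7, -6)
T4 rotate right-handed about the y-axis with cos θ = 7/25, sin θ = -24/25: (1, -7, -6) → (151/25, -7, -18/25)
T5 rotate right-handed about the x-axis with cos θ = 12/13, sin θ = 5/13: (151/25, -7, -18/25) → (151/25, -402/65, -1091/325)

T(p) = (151/25, -402/65, -1091/325)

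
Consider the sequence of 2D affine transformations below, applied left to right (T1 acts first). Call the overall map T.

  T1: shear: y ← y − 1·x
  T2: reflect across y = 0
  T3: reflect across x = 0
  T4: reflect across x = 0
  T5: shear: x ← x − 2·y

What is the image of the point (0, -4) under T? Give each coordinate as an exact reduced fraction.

T1 shear: y ← y − 1·x: (0, -4) → (0, -4)
T2 reflect across y = 0: (0, -4) → (0, 4)
T3 reflect across x = 0: (0, 4) → (0, 4)
T4 reflect across x = 0: (0, 4) → (0, 4)
T5 shear: x ← x − 2·y: (0, 4) → (-8, 4)

T(p) = (-8, 4)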